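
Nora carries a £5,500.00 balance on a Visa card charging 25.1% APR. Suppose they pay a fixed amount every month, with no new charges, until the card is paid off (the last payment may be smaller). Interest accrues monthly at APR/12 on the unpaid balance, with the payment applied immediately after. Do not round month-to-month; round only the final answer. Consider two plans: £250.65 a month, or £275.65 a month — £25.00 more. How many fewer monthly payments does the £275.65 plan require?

3 fewer payments

Monthly rate r = 25.1%/12 = 2.09167% = 0.0209167.
At £250.65/mo: n = ⌈−ln(1 − rB₀/P)/ln(1+r)⌉ = 30 payments (last £169.60); total interest = total paid − £5,500.00 = £1,938.45.
At £275.65/mo: 27 payments (last £26.07); total interest £1,692.97.
Payments saved = 30 − 27 = 3.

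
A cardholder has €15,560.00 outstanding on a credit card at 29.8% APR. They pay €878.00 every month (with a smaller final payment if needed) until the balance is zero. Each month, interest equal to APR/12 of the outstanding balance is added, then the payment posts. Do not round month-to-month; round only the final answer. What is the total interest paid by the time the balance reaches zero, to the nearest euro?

Monthly rate r = 29.8%/12 = 2.48333% = 0.0248333.
Payoff takes n = ⌈−ln(1 − rB₀/P)/ln(1+r)⌉ = ⌈23.644⌉ = 24 payments; the last is €568.17.
Total paid = 23·€878.00 + €568.17 = €20,762.17.
Total interest = total paid − principal = €20,762.17 − €15,560.00 = €5,202.17.

€5,202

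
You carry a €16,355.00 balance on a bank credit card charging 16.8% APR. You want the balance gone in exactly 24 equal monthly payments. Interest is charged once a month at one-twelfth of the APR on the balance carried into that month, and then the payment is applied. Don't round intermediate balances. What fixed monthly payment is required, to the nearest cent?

€807.06

Monthly rate r = 16.8%/12 = 1.4% = 0.014.
Level-payment amortization: P = B₀·r / (1 − (1+r)^(−n)) = 16355.00·0.014 / (1 − 1.014^(−24)).
Denominator 1 − (1+r)^(−24) = 0.283709683.
P = 228.97 / 0.283709683 ≈ 807.06.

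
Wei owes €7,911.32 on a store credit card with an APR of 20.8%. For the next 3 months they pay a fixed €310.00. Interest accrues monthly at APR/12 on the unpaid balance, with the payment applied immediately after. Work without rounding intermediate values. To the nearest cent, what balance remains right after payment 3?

Monthly rate r = 20.8%/12 = 1.73333% = 0.0173333.
Each month: B ← B·(1+r) − €310.00.
Month 1: interest €137.13; balance after payment €7,738.45.
Month 2: interest €134.13; balance after payment €7,562.58.
Month 3: interest €131.08; balance after payment €7,383.67.

€7,383.67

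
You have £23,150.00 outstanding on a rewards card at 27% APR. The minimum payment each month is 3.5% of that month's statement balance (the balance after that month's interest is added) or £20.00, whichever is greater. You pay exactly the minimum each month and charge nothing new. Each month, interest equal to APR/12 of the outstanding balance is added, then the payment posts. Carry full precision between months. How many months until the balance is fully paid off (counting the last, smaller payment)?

323 months

Monthly rate r = 27%/12 = 2.25% = 0.0225.
While 3.5% of the post-interest balance exceeds £20.00, each month B ← (B·(1+r))·(1 − 0.035), i.e. B shrinks by the factor (1+r)·0.965 = 0.98671.
This holds for months 1–279. Entering month 280 the balance is £554.29; 3.5% of the post-interest balance is now below £20.00, so the flat £20.00 minimum applies from here.
From month 280 a fixed £20.00 at rate r clears £554.29 in 44 more payments. Total: 279 + 44 = 323 months.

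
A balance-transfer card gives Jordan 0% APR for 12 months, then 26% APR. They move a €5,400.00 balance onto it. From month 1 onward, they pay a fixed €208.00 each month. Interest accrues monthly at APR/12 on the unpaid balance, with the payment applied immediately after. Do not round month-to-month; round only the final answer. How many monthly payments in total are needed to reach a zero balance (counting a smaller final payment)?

29 payments

Promo months 1–12 at r₀ = 0%/12 = 0; months 13+ at r₁ = 26%/12 = 0.0216667.
After month 12 (no interest yet): B = €5,400.00 − 12·€208.00 = €2,904.00.
Then at r₁ with €208.00/mo: n₂ = −ln(1 − r₁·B/P)/ln(1+r₁) ≈ 16.81 → 17 more payments.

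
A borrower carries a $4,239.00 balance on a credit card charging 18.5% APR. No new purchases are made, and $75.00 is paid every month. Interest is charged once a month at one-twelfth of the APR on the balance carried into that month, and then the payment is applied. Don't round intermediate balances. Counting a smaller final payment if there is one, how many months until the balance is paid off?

135 payments

Monthly rate r = 18.5%/12 = 1.54167% = 0.0154167.
Recurrence: B ← B·(1+r) − $75.00.
Month 1: interest $65.35; balance after payment $4,229.35.
Month 2: interest $65.20; balance after payment $4,219.55.
Closed form: n = −ln(1 − rB₀/P)/ln(1+r) = −ln(0.12865)/ln(1.01542) ≈ 134.038, so the balance reaches zero during payment 135.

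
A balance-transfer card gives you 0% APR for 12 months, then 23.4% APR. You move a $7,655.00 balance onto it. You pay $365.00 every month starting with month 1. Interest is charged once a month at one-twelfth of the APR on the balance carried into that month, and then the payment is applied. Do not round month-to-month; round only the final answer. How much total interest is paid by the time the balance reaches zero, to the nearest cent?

$360.16

Promo months 1–12 at r₀ = 0%/12 = 0; months 13+ at r₁ = 23.4%/12 = 0.0195.
After month 12 (no interest yet): B = $7,655.00 − 12·$365.00 = $3,275.00.
Then at r₁ with $365.00/mo: n₂ = −ln(1 − r₁·B/P)/ln(1+r₁) ≈ 9.96 → 10 more payments.
Total paid = 21·$365.00 + $350.16 = $8,015.16; interest = $8,015.16 − $7,655.00 = $360.16.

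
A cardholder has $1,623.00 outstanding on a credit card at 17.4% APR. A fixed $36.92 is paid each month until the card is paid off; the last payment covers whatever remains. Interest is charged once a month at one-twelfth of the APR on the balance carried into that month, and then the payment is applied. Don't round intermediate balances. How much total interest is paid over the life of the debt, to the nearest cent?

Monthly rate r = 17.4%/12 = 1.45% = 0.0145.
Payoff takes n = ⌈−ln(1 − rB₀/P)/ln(1+r)⌉ = ⌈70.472⌉ = 71 payments; the last is $17.49.
Total paid = 70·$36.92 + $17.49 = $2,601.89.
Total interest = total paid − principal = $2,601.89 − $1,623.00 = $978.89.

$978.89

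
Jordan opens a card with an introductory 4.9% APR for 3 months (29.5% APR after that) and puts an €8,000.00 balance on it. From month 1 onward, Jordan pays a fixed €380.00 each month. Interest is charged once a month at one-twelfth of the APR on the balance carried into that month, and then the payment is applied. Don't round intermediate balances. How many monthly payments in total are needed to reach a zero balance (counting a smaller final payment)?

Promo months 1–3 at r₀ = 4.9%/12 = 0.00408333; months 4+ at r₁ = 29.5%/12 = 0.0245833.
After month 3: iterate B ← B·(1+r₀) − €380.00 for 3 months → €6,953.74.
Then at r₁ with €380.00/mo: n₂ = −ln(1 − r₁·B/P)/ln(1+r₁) ≈ 24.61 → 25 more payments.

28 payments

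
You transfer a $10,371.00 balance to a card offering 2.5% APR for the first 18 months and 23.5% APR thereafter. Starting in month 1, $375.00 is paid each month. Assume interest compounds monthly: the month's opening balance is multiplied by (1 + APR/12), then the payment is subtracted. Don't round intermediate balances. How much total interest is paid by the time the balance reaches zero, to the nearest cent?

Promo months 1–18 at r₀ = 2.5%/12 = 0.00208333; months 19+ at r₁ = 23.5%/12 = 0.0195833.
After month 18: iterate B ← B·(1+r₀) − $375.00 for 18 months → $3,896.01.
Then at r₁ with $375.00/mo: n₂ = −ln(1 − r₁·B/P)/ln(1+r₁) ≈ 11.73 → 12 more payments.
Total paid = 29·$375.00 + $274.15 = $11,149.15; interest = $11,149.15 − $10,371.00 = $778.15.

$778.15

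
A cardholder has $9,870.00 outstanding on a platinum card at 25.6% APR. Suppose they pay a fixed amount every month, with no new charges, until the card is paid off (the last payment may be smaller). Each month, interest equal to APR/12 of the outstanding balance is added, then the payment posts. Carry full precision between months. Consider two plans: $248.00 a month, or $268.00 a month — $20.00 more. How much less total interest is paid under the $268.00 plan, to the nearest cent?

$2,658.42

Monthly rate r = 25.6%/12 = 2.13333% = 0.0213333.
At $248.00/mo: n = ⌈−ln(1 − rB₀/P)/ln(1+r)⌉ = 90 payments (last $141.52); total interest = total paid − $9,870.00 = $12,343.52.
At $268.00/mo: 73 payments (last $259.10); total interest $9,685.10.
Interest saved = $12,343.52 − $9,685.10 = $2,658.42.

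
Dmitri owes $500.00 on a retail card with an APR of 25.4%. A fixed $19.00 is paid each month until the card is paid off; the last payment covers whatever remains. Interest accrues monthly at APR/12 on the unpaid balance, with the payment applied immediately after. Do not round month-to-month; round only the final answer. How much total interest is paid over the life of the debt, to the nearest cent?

Monthly rate r = 25.4%/12 = 2.11667% = 0.0211667.
Payoff takes n = ⌈−ln(1 − rB₀/P)/ln(1+r)⌉ = ⌈38.873⌉ = 39 payments; the last is $16.61.
Total paid = 38·$19.00 + $16.61 = $738.61.
Total interest = total paid − principal = $738.61 − $500.00 = $238.61.

$238.61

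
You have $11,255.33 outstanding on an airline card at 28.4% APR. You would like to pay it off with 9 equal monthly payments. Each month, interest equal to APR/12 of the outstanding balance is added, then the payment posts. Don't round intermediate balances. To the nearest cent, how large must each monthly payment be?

$1,403.19

Monthly rate r = 28.4%/12 = 2.36667% = 0.0236667.
Level-payment amortization: P = B₀·r / (1 − (1+r)^(−n)) = 11255.33·0.0236667 / (1 − 1.02367^(−9)).
Denominator 1 − (1+r)^(−9) = 0.189835994.
P = 266.376 / 0.189835994 ≈ 1403.19.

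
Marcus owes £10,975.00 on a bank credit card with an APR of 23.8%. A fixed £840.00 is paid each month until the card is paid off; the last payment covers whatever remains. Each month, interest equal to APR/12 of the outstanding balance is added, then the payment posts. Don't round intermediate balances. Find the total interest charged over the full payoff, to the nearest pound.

Monthly rate r = 23.8%/12 = 1.98333% = 0.0198333.
Payoff takes n = ⌈−ln(1 − rB₀/P)/ln(1+r)⌉ = ⌈15.272⌉ = 16 payments; the last is £230.23.
Total paid = 15·£840.00 + £230.23 = £12,830.23.
Total interest = total paid − principal = £12,830.23 − £10,975.00 = £1,855.23.

£1,855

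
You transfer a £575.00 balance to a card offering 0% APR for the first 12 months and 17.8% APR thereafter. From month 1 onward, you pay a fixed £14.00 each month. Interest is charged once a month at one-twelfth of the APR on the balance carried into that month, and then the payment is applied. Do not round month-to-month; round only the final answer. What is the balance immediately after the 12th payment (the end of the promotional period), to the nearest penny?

Promo months 1–12 at r₀ = 0%/12 = 0; months 13+ at r₁ = 17.8%/12 = 0.0148333.
After month 12 (no interest yet): B = £575.00 − 12·£14.00 = £407.00.

£407.00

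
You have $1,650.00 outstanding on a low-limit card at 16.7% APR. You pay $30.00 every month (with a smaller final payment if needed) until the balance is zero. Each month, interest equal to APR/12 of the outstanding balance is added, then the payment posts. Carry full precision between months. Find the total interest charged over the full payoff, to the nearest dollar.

Monthly rate r = 16.7%/12 = 1.39167% = 0.0139167.
Payoff takes n = ⌈−ln(1 − rB₀/P)/ln(1+r)⌉ = ⌈104.911⌉ = 105 payments; the last is $27.34.
Total paid = 104·$30.00 + $27.34 = $3,147.34.
Total interest = total paid − principal = $3,147.34 − $1,650.00 = $1,497.34.

$1,497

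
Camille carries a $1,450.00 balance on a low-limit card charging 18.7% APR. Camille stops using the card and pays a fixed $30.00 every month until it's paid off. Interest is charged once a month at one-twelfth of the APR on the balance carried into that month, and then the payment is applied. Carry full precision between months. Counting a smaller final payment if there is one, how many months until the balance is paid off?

91 months

Monthly rate r = 18.7%/12 = 1.55833% = 0.0155833.
Recurrence: B ← B·(1+r) − $30.00.
Month 1: interest $22.60; balance after payment $1,442.60.
Month 2: interest $22.48; balance after payment $1,435.08.
Closed form: n = −ln(1 − rB₀/P)/ln(1+r) = −ln(0.24681)/ln(1.01558) ≈ 90.483, so the balance reaches zero during payment 91.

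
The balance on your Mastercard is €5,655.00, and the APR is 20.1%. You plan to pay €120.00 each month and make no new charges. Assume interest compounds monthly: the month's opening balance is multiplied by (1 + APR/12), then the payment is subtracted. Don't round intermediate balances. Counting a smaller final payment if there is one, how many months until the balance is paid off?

Monthly rate r = 20.1%/12 = 1.675% = 0.01675.
Recurrence: B ← B·(1+r) − €120.00.
Month 1: interest €94.72; balance after payment €5,629.72.
Month 2: interest €94.30; balance after payment €5,604.02.
Closed form: n = −ln(1 − rB₀/P)/ln(1+r) = −ln(0.21066)/ln(1.01675) ≈ 93.763, so the balance reaches zero during payment 94.

94 payments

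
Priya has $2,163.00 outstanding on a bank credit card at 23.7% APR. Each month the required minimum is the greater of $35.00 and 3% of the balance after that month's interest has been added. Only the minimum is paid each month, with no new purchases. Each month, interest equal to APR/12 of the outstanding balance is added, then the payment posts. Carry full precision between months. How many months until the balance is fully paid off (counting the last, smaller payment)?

Monthly rate r = 23.7%/12 = 1.975% = 0.01975.
While 3% of the post-interest balance exceeds $35.00, each month B ← (B·(1+r))·(1 − 0.03), i.e. B shrinks by the factor (1+r)·0.97 = 0.98916.
This holds for months 1–59. Entering month 60 the balance is $1,136.89; 3% of the post-interest balance is now below $35.00, so the flat $35.00 minimum applies from here.
From month 60 a fixed $35.00 at rate r clears $1,136.89 in 53 more payments. Total: 59 + 53 = 112 months.

112 months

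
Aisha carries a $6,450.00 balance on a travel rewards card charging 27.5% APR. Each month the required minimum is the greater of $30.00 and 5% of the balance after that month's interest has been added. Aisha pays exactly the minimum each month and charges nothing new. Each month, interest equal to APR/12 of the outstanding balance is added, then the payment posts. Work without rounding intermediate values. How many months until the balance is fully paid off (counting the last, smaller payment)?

110 months

Monthly rate r = 27.5%/12 = 2.29167% = 0.0229167.
While 5% of the post-interest balance exceeds $30.00, each month B ← (B·(1+r))·(1 − 0.05), i.e. B shrinks by the factor (1+r)·0.95 = 0.97177.
This holds for months 1–84. Entering month 85 the balance is $582.00; 5% of the post-interest balance is now below $30.00, so the flat $30.00 minimum applies from here.
From month 85 a fixed $30.00 at rate r clears $582.00 in 26 more payments. Total: 84 + 26 = 110 months.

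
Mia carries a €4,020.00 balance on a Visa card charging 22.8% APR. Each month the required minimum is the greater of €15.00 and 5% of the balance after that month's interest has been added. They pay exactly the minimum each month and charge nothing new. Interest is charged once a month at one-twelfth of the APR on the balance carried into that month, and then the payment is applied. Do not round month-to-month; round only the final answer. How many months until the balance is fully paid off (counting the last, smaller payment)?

Monthly rate r = 22.8%/12 = 1.9% = 0.019.
While 5% of the post-interest balance exceeds €15.00, each month B ← (B·(1+r))·(1 − 0.05), i.e. B shrinks by the factor (1+r)·0.95 = 0.96805.
This holds for months 1–81. Entering month 82 the balance is €289.70; 5% of the post-interest balance is now below €15.00, so the flat €15.00 minimum applies from here.
From month 82 a fixed €15.00 at rate r clears €289.70 in 25 more payments. Total: 81 + 25 = 106 months.

106 months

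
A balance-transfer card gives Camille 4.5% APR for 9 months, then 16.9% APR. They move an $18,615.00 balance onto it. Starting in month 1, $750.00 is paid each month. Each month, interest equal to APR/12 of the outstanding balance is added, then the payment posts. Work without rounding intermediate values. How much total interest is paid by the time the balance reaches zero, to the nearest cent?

$2,351.14

Promo months 1–9 at r₀ = 4.5%/12 = 0.00375; months 10+ at r₁ = 16.9%/12 = 0.0140833.
After month 9: iterate B ← B·(1+r₀) − $750.00 for 9 months → $12,400.62.
Then at r₁ with $750.00/mo: n₂ = −ln(1 − r₁·B/P)/ln(1+r₁) ≈ 18.95 → 19 more payments.
Total paid = 27·$750.00 + $716.14 = $20,966.14; interest = $20,966.14 − $18,615.00 = $2,351.14.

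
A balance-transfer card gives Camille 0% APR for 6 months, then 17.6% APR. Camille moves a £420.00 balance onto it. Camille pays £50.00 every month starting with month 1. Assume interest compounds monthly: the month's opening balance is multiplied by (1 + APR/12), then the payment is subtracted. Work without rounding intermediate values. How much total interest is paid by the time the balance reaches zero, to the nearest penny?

£3.15

Promo months 1–6 at r₀ = 0%/12 = 0; months 7+ at r₁ = 17.6%/12 = 0.0146667.
After month 6 (no interest yet): B = £420.00 − 6·£50.00 = £120.00.
Then at r₁ with £50.00/mo: n₂ = −ln(1 − r₁·B/P)/ln(1+r₁) ≈ 2.46 → 3 more payments.
Total paid = 8·£50.00 + £23.15 = £423.15; interest = £423.15 − £420.00 = £3.15.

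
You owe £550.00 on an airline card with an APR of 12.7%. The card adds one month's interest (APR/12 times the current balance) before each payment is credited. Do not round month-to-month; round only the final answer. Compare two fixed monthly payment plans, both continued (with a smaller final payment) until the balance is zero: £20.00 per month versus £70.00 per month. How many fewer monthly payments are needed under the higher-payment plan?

Monthly rate r = 12.7%/12 = 1.05833% = 0.0105833.
At £20.00/mo: n = ⌈−ln(1 − rB₀/P)/ln(1+r)⌉ = 33 payments (last £13.46); total interest = total paid − £550.00 = £103.46.
At £70.00/mo: 9 payments (last £17.32); total interest £27.32.
Payments saved = 33 − 9 = 24.

24 fewer payments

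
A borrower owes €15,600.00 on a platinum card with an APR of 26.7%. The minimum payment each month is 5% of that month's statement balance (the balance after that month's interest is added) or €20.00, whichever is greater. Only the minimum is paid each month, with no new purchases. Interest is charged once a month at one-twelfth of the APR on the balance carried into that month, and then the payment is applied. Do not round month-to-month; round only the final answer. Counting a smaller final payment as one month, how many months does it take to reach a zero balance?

152 months

Monthly rate r = 26.7%/12 = 2.225% = 0.02225.
While 5% of the post-interest balance exceeds €20.00, each month B ← (B·(1+r))·(1 − 0.05), i.e. B shrinks by the factor (1+r)·0.95 = 0.97114.
This holds for months 1–126. Entering month 127 the balance is €389.49; 5% of the post-interest balance is now below €20.00, so the flat €20.00 minimum applies from here.
From month 127 a fixed €20.00 at rate r clears €389.49 in 26 more payments. Total: 126 + 26 = 152 months.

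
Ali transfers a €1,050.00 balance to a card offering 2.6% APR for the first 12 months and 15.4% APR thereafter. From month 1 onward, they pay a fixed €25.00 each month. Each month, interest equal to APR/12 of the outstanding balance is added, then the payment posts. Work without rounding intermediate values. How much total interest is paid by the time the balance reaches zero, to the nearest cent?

Promo months 1–12 at r₀ = 2.6%/12 = 0.00216667; months 13+ at r₁ = 15.4%/12 = 0.0128333.
After month 12: iterate B ← B·(1+r₀) − €25.00 for 12 months → €774.03.
Then at r₁ with €25.00/mo: n₂ = −ln(1 − r₁·B/P)/ln(1+r₁) ≈ 39.71 → 40 more payments.
Total paid = 51·€25.00 + €17.83 = €1,292.83; interest = €1,292.83 − €1,050.00 = €242.83.

€242.83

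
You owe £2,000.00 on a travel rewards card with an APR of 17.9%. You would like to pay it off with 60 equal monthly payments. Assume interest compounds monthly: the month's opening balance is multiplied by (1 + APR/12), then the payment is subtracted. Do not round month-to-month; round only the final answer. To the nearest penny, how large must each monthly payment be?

£50.68

Monthly rate r = 17.9%/12 = 1.49167% = 0.0149167.
Level-payment amortization: P = B₀·r / (1 − (1+r)^(−n)) = 2000.00·0.0149167 / (1 − 1.01492^(−60)).
Denominator 1 − (1+r)^(−60) = 0.58868274.
P = 29.8333 / 0.58868274 ≈ 50.68.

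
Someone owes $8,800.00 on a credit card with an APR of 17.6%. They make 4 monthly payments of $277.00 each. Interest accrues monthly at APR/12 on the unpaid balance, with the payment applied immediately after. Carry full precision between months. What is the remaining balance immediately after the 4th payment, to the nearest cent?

Monthly rate r = 17.6%/12 = 1.46667% = 0.0146667.
Each month: B ← B·(1+r) − $277.00.
Month 1: interest $129.07; balance after payment $8,652.07.
Month 2: interest $126.90; balance after payment $8,501.96.
Month 3: interest $124.70; balance after payment $8,349.66.
Month 4: interest $122.46; balance after payment $8,195.12.

$8,195.12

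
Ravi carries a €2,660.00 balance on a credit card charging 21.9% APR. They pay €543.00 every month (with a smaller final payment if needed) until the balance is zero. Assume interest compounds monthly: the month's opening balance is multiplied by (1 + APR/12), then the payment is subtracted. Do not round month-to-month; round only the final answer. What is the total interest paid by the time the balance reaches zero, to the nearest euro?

€153

Monthly rate r = 21.9%/12 = 1.825% = 0.01825.
Payoff takes n = ⌈−ln(1 − rB₀/P)/ln(1+r)⌉ = ⌈5.178⌉ = 6 payments; the last is €97.57.
Total paid = 5·€543.00 + €97.57 = €2,812.57.
Total interest = total paid − principal = €2,812.57 − €2,660.00 = €152.57.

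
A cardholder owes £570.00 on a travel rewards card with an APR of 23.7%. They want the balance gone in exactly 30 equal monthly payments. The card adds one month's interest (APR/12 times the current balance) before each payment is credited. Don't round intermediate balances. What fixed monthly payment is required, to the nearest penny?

£25.36

Monthly rate r = 23.7%/12 = 1.975% = 0.01975.
Level-payment amortization: P = B₀·r / (1 − (1+r)^(−n)) = 570.00·0.01975 / (1 − 1.01975^(−30)).
Denominator 1 − (1+r)^(−30) = 0.443854304.
P = 11.2575 / 0.443854304 ≈ 25.36.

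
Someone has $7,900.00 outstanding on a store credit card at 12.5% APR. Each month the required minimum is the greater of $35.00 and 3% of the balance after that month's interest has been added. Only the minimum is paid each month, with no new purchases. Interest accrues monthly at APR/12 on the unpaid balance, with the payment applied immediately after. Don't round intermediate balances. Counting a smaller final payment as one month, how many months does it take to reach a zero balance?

Monthly rate r = 12.5%/12 = 1.04167% = 0.0104167.
While 3% of the post-interest balance exceeds $35.00, each month B ← (B·(1+r))·(1 − 0.03), i.e. B shrinks by the factor (1+r)·0.97 = 0.9801.
This holds for months 1–96. Entering month 97 the balance is $1,147.52; 3% of the post-interest balance is now below $35.00, so the flat $35.00 minimum applies from here.
From month 97 a fixed $35.00 at rate r clears $1,147.52 in 41 more payments. Total: 96 + 41 = 137 months.

137 months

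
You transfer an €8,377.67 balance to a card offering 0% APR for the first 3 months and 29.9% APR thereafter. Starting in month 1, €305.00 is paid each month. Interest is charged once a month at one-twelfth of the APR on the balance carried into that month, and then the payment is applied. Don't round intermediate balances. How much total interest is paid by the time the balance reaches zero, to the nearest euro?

Promo months 1–3 at r₀ = 0%/12 = 0; months 4+ at r₁ = 29.9%/12 = 0.0249167.
After month 3 (no interest yet): B = €8,377.67 − 3·€305.00 = €7,462.67.
Then at r₁ with €305.00/mo: n₂ = −ln(1 − r₁·B/P)/ln(1+r₁) ≈ 38.22 → 39 more payments.
Total paid = 41·€305.00 + €68.75 = €12,573.75; interest = €12,573.75 − €8,377.67 = €4,196.08.

€4,196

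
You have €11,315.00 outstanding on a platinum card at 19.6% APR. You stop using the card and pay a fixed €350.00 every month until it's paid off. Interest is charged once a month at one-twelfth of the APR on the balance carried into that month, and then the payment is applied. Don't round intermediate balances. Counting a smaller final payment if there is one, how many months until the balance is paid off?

Monthly rate r = 19.6%/12 = 1.63333% = 0.0163333.
Recurrence: B ← B·(1+r) − €350.00.
Month 1: interest €184.81; balance after payment €11,149.81.
Month 2: interest €182.11; balance after payment €10,981.93.
Closed form: n = −ln(1 − rB₀/P)/ln(1+r) = −ln(0.47197)/ln(1.01633) ≈ 46.345, so the balance reaches zero during payment 47.

47 payments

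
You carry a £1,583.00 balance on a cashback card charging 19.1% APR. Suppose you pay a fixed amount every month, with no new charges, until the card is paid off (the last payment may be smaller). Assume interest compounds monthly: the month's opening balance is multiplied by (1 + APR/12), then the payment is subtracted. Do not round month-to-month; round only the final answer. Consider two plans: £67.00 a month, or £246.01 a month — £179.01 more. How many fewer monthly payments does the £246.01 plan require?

23 fewer payments

Monthly rate r = 19.1%/12 = 1.59167% = 0.0159167.
At £67.00/mo: n = ⌈−ln(1 − rB₀/P)/ln(1+r)⌉ = 30 payments (last £58.42); total interest = total paid − £1,583.00 = £418.42.
At £246.01/mo: 7 payments (last £207.52); total interest £100.58.
Payments saved = 30 − 7 = 23.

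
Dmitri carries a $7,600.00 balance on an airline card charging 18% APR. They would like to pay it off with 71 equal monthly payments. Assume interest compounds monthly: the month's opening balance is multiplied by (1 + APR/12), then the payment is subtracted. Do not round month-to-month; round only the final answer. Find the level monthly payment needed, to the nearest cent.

$174.70

Monthly rate r = 18%/12 = 1.5% = 0.015.
Level-payment amortization: P = B₀·r / (1 − (1+r)^(−n)) = 7600.00·0.015 / (1 − 1.015^(−71)).
Denominator 1 − (1+r)^(−71) = 0.652535052.
P = 114 / 0.652535052 ≈ 174.70.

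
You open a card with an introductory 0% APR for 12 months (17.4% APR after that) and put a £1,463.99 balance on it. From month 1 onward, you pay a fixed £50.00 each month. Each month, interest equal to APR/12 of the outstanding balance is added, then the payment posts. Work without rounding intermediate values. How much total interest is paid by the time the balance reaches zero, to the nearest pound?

Promo months 1–12 at r₀ = 0%/12 = 0; months 13+ at r₁ = 17.4%/12 = 0.0145.
After month 12 (no interest yet): B = £1,463.99 − 12·£50.00 = £863.99.
Then at r₁ with £50.00/mo: n₂ = −ln(1 − r₁·B/P)/ln(1+r₁) ≈ 20.04 → 21 more payments.
Total paid = 32·£50.00 + £1.78 = £1,601.78; interest = £1,601.78 − £1,463.99 = £137.79.

£138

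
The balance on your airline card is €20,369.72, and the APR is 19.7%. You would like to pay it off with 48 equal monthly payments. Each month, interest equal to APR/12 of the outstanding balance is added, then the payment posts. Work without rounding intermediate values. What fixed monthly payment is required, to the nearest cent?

Monthly rate r = 19.7%/12 = 1.64167% = 0.0164167.
Level-payment amortization: P = B₀·r / (1 − (1+r)^(−n)) = 20369.72·0.0164167 / (1 − 1.01642^(−48)).
Denominator 1 − (1+r)^(−48) = 0.542327659.
P = 334.403 / 0.542327659 ≈ 616.61.

€616.61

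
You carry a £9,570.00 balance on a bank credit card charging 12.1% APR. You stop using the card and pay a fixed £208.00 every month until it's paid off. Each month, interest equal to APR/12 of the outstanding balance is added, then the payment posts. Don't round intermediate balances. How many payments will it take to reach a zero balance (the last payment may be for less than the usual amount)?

63 months

Monthly rate r = 12.1%/12 = 1.00833% = 0.0100833.
Recurrence: B ← B·(1+r) − £208.00.
Month 1: interest £96.50; balance after payment £9,458.50.
Month 2: interest £95.37; balance after payment £9,345.87.
Closed form: n = −ln(1 − rB₀/P)/ln(1+r) = −ln(0.53607)/ln(1.01008) ≈ 62.145, so the balance reaches zero during payment 63.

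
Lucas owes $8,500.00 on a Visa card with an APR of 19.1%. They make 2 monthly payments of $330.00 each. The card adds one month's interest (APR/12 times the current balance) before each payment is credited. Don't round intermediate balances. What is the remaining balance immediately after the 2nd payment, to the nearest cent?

Monthly rate r = 19.1%/12 = 1.59167% = 0.0159167.
Each month: B ← B·(1+r) − $330.00.
Month 1: interest $135.29; balance after payment $8,305.29.
Month 2: interest $132.19; balance after payment $8,107.48.

$8,107.48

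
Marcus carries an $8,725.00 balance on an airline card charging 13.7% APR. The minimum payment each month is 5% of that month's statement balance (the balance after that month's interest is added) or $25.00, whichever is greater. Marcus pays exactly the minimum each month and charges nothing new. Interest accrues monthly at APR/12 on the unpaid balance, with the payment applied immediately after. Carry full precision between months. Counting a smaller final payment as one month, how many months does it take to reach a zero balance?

95 months

Monthly rate r = 13.7%/12 = 1.14167% = 0.0114167.
While 5% of the post-interest balance exceeds $25.00, each month B ← (B·(1+r))·(1 − 0.05), i.e. B shrinks by the factor (1+r)·0.95 = 0.96085.
This holds for months 1–72. Entering month 73 the balance is $491.85; 5% of the post-interest balance is now below $25.00, so the flat $25.00 minimum applies from here.
From month 73 a fixed $25.00 at rate r clears $491.85 in 23 more payments. Total: 72 + 23 = 95 months.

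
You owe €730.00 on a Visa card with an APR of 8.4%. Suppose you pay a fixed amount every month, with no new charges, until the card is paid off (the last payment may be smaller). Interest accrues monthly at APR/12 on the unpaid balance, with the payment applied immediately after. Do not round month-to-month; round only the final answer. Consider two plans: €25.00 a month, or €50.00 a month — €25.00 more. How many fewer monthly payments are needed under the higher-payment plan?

Monthly rate r = 8.4%/12 = 0.7% = 0.007.
At €25.00/mo: n = ⌈−ln(1 − rB₀/P)/ln(1+r)⌉ = 33 payments (last €19.51); total interest = total paid − €730.00 = €89.51.
At €50.00/mo: 16 payments (last €22.79); total interest €42.79.
Payments saved = 33 − 16 = 17.

17 fewer payments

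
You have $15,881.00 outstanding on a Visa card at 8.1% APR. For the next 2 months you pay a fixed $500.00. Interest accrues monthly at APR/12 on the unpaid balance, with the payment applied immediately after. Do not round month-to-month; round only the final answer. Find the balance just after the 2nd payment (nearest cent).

Monthly rate r = 8.1%/12 = 0.675% = 0.00675.
Each month: B ← B·(1+r) − $500.00.
Month 1: interest $107.20; balance after payment $15,488.20.
Month 2: interest $104.55; balance after payment $15,092.74.

$15,092.74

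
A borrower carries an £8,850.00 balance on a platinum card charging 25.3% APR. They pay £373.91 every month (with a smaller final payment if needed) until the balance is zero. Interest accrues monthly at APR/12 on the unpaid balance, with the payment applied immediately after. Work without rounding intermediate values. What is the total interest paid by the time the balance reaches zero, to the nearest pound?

Monthly rate r = 25.3%/12 = 2.10833% = 0.0210833.
Payoff takes n = ⌈−ln(1 − rB₀/P)/ln(1+r)⌉ = ⌈33.128⌉ = 34 payments; the last is £48.22.
Total paid = 33·£373.91 + £48.22 = £12,387.25.
Total interest = total paid − principal = £12,387.25 − £8,850.00 = £3,537.25.

£3,537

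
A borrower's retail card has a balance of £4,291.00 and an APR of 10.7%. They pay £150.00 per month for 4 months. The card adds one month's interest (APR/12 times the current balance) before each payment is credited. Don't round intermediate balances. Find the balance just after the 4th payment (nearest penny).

£3,838.03

Monthly rate r = 10.7%/12 = 0.891667% = 0.00891667.
Each month: B ← B·(1+r) − £150.00.
Month 1: interest £38.26; balance after payment £4,179.26.
Month 2: interest £37.27; balance after payment £4,066.53.
Month 3: interest £36.26; balance after payment £3,952.79.
Month 4: interest £35.25; balance after payment £3,838.03.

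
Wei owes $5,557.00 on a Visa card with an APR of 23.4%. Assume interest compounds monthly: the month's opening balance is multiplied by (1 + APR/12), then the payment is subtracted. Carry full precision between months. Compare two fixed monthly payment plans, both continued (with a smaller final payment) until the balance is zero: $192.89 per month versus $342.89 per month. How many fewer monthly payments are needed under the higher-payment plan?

23 fewer payments

Monthly rate r = 23.4%/12 = 1.95% = 0.0195.
At $192.89/mo: n = ⌈−ln(1 − rB₀/P)/ln(1+r)⌉ = 43 payments (last $139.35); total interest = total paid − $5,557.00 = $2,683.73.
At $342.89/mo: 20 payments (last $229.75); total interest $1,187.66.
Payments saved = 43 − 20 = 23.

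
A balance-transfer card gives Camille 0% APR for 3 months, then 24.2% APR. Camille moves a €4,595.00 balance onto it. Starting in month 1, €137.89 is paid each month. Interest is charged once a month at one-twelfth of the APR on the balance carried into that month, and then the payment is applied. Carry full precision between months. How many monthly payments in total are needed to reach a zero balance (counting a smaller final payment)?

Promo months 1–3 at r₀ = 0%/12 = 0; months 4+ at r₁ = 24.2%/12 = 0.0201667.
After month 3 (no interest yet): B = €4,595.00 − 3·€137.89 = €4,181.33.
Then at r₁ with €137.89/mo: n₂ = −ln(1 − r₁·B/P)/ln(1+r₁) ≈ 47.36 → 48 more payments.

51 months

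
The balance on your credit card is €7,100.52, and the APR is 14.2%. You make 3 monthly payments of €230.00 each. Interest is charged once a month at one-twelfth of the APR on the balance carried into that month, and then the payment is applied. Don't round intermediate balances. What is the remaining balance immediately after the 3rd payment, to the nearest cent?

Monthly rate r = 14.2%/12 = 1.18333% = 0.0118333.
Each month: B ← B·(1+r) − €230.00.
Month 1: interest €84.02; balance after payment €6,954.54.
Month 2: interest €82.30; balance after payment €6,806.84.
Month 3: interest €80.55; balance after payment €6,657.39.

€6,657.39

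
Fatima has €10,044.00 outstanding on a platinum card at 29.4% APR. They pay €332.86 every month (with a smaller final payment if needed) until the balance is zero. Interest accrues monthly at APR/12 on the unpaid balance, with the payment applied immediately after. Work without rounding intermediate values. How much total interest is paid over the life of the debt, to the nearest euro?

Monthly rate r = 29.4%/12 = 2.45% = 0.0245.
Payoff takes n = ⌈−ln(1 − rB₀/P)/ln(1+r)⌉ = ⌈55.540⌉ = 56 payments; the last is €180.67.
Total paid = 55·€332.86 + €180.67 = €18,487.97.
Total interest = total paid − principal = €18,487.97 − €10,044.00 = €8,443.97.

€8,444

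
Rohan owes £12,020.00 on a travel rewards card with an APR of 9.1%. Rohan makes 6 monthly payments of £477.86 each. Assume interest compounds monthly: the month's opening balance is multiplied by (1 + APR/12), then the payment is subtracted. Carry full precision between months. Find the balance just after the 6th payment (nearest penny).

£9,655.31

Monthly rate r = 9.1%/12 = 0.758333% = 0.00758333.
Each month: B ← B·(1+r) − £477.86.
Month 1: interest £91.15; balance after payment £11,633.29.
Month 2: interest £88.22; balance after payment £11,243.65.
Month 3: interest £85.26; balance after payment £10,851.06.
Month 4: interest £82.29; balance after payment £10,455.48.
Month 5: interest £79.29; balance after payment £10,056.91.
Month 6: interest £76.26; balance after payment £9,655.31.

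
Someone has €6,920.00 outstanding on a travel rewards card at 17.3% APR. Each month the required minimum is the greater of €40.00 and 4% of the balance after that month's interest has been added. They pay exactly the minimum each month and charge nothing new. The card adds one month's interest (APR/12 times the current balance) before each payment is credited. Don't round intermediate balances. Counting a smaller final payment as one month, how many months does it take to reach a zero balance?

Monthly rate r = 17.3%/12 = 1.44167% = 0.0144167.
While 4% of the post-interest balance exceeds €40.00, each month B ← (B·(1+r))·(1 − 0.04), i.e. B shrinks by the factor (1+r)·0.96 = 0.97384.
This holds for months 1–74. Entering month 75 the balance is €973.17; 4% of the post-interest balance is now below €40.00, so the flat €40.00 minimum applies from here.
From month 75 a fixed €40.00 at rate r clears €973.17 in 31 more payments. Total: 74 + 31 = 105 months.

105 months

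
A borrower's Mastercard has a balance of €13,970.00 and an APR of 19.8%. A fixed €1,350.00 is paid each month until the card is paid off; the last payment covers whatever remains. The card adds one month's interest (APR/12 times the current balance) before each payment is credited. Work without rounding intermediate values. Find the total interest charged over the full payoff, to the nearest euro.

Monthly rate r = 19.8%/12 = 1.65% = 0.0165.
Payoff takes n = ⌈−ln(1 − rB₀/P)/ln(1+r)⌉ = ⌈11.440⌉ = 12 payments; the last is €597.32.
Total paid = 11·€1,350.00 + €597.32 = €15,447.32.
Total interest = total paid − principal = €15,447.32 − €13,970.00 = €1,477.32.

€1,477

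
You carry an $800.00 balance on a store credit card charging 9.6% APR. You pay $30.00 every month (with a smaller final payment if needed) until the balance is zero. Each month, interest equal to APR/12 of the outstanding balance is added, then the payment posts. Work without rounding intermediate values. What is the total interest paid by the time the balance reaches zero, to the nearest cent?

Monthly rate r = 9.6%/12 = 0.8% = 0.008.
Payoff takes n = ⌈−ln(1 − rB₀/P)/ln(1+r)⌉ = ⌈30.114⌉ = 31 payments; the last is $3.42.
Total paid = 30·$30.00 + $3.42 = $903.42.
Total interest = total paid − principal = $903.42 − $800.00 = $103.42.

$103.42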